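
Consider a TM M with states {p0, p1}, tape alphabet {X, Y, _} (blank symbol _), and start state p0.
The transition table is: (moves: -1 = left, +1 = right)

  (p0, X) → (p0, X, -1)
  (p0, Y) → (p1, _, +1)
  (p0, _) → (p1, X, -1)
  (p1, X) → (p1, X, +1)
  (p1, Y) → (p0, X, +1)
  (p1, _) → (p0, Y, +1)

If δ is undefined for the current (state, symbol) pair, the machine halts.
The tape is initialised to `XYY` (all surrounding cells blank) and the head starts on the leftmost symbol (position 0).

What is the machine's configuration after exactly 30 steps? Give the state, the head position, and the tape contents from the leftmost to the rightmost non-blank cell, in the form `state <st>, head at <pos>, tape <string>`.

state p0, head at -2, tape XXXXXXXX

p0 | __[X]YY____   read X → write X, move -1, go to p0
p0 | _[_]XYY____   read _ → write X, move -1, go to p1
p1 | [_]XXYY____   read _ → write Y, move +1, go to p0
p0 | Y[X]XYY____   read X → write X, move -1, go to p0
p0 | [Y]XXYY____   read Y → write _, move +1, go to p1
p1 | _[X]XYY____   read X → write X, move +1, go to p1
p1 | _X[X]YY____   read X → write X, move +1, go to p1
p1 | _XX[Y]Y____   read Y → write X, move +1, go to p0
p0 | _XXX[Y]____   read Y → write _, move +1, go to p1
p1 | _XXX_[_]___   read _ → write Y, move +1, go to p0
p0 | _XXX_Y[_]__   read _ → write X, move -1, go to p1
p1 | _XXX_[Y]X__   read Y → write X, move +1, go to p0
p0 | _XXX_X[X]__   read X → write X, move -1, go to p0
p0 | _XXX_[X]X__   read X → write X, move -1, go to p0
p0 | _XXX[_]XX__   read _ → write X, move -1, go to p1
p1 | _XX[X]XXX__   read X → write X, move +1, go to p1
p1 | _XXX[X]XX__   read X → write X, move +1, go to p1
p1 | _XXXX[X]X__   read X → write X, move +1, go to p1
p1 | _XXXXX[X]__   read X → write X, move +1, go to p1
p1 | _XXXXXX[_]_   read _ → write Y, move +1, go to p0
p0 | _XXXXXXY[_]   read _ → write X, move -1, go to p1
p1 | _XXXXXX[Y]X   read Y → write X, move +1, go to p0
p0 | _XXXXXXX[X]   read X → write X, move -1, go to p0
p0 | _XXXXXX[X]X   read X → write X, move -1, go to p0
p0 | _XXXXX[X]XX   read X → write X, move -1, go to p0
p0 | _XXXX[X]XXX   read X → write X, move -1, go to p0
p0 | _XXX[X]XXXX   read X → write X, move -1, go to p0
p0 | _XX[X]XXXXX   read X → write X, move -1, go to p0
p0 | _X[X]XXXXXX   read X → write X, move -1, go to p0
p0 | _[X]XXXXXXX   read X → write X, move -1, go to p0
p0 | [_]XXXXXXXX
After 30 steps: state p0, head at -2, tape XXXXXXXX.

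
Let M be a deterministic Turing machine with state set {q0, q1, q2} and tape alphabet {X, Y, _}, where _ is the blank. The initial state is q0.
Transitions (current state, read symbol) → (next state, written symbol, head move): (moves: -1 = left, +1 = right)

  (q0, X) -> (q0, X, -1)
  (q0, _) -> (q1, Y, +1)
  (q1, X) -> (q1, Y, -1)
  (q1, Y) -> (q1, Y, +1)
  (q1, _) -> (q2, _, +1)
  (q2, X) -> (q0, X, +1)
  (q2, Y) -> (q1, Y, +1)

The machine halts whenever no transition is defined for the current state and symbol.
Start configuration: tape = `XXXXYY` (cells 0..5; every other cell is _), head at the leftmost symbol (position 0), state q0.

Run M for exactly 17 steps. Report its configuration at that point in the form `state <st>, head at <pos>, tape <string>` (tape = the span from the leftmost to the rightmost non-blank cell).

state q2, head at 7, tape YYYYYYY

state=q0 head=0 tape=_[X]XXXYY__   (q0,X)→(q0,X,-1)
state=q0 head=-1 tape=[_]XXXXYY__   (q0,_)→(q1,Y,+1)
state=q1 head=0 tape=Y[X]XXXYY__   (q1,X)→(q1,Y,-1)
state=q1 head=-1 tape=[Y]YXXXYY__   (q1,Y)→(q1,Y,+1)
state=q1 head=0 tape=Y[Y]XXXYY__   (q1,Y)→(q1,Y,+1)
state=q1 head=1 tape=YY[X]XXYY__   (q1,X)→(q1,Y,-1)
state=q1 head=0 tape=Y[Y]YXXYY__   (q1,Y)→(q1,Y,+1)
state=q1 head=1 tape=YY[Y]XXYY__   (q1,Y)→(q1,Y,+1)
state=q1 head=2 tape=YYY[X]XYY__   (q1,X)→(q1,Y,-1)
state=q1 head=1 tape=YY[Y]YXYY__   (q1,Y)→(q1,Y,+1)
state=q1 head=2 tape=YYY[Y]XYY__   (q1,Y)→(q1,Y,+1)
state=q1 head=3 tape=YYYY[X]YY__   (q1,X)→(q1,Y,-1)
state=q1 head=2 tape=YYY[Y]YYY__   (q1,Y)→(q1,Y,+1)
state=q1 head=3 tape=YYYY[Y]YY__   (q1,Y)→(q1,Y,+1)
state=q1 head=4 tape=YYYYY[Y]Y__   (q1,Y)→(q1,Y,+1)
state=q1 head=5 tape=YYYYYY[Y]__   (q1,Y)→(q1,Y,+1)
state=q1 head=6 tape=YYYYYYY[_]_   (q1,_)→(q2,_,+1)
state=q2 head=7 tape=YYYYYYY_[_]
After 17 steps: state q2, head at 7, tape YYYYYYY.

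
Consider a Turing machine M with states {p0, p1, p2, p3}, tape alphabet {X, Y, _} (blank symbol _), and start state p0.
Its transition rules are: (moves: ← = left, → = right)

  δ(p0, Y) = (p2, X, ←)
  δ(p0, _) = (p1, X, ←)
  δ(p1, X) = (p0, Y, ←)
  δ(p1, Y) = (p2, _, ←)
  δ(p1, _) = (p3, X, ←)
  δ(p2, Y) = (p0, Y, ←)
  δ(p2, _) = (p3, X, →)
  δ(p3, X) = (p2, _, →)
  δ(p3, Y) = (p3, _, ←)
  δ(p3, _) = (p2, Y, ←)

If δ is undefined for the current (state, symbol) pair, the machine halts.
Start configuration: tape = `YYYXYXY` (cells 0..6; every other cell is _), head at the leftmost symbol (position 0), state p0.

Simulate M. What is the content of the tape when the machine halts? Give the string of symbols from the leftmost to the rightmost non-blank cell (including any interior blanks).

X_XYXYYXYXY

p0 | _____[Y]YYXYXY   read Y → write X, move ←, go to p2
p2 | ____[_]XYYXYXY   read _ → write X, move →, go to p3
p3 | ____X[X]YYXYXY   read X → write _, move →, go to p2
p2 | ____X_[Y]YXYXY   read Y → write Y, move ←, go to p0
p0 | ____X[_]YYXYXY   read _ → write X, move ←, go to p1
p1 | ____[X]XYYXYXY   read X → write Y, move ←, go to p0
p0 | ___[_]YXYYXYXY   read _ → write X, move ←, go to p1
p1 | __[_]XYXYYXYXY   read _ → write X, move ←, go to p3
p3 | _[_]XXYXYYXYXY   read _ → write Y, move ←, go to p2
p2 | [_]YXXYXYYXYXY   read _ → write X, move →, go to p3
p3 | X[Y]XXYXYYXYXY   read Y → write _, move ←, go to p3
p3 | [X]_XXYXYYXYXY   read X → write _, move →, go to p2
p2 | _[_]XXYXYYXYXY   read _ → write X, move →, go to p3
p3 | _X[X]XYXYYXYXY   read X → write _, move →, go to p2
p2 | _X_[X]YXYYXYXY
The non-blank tape span at halt is X_XYXYYXYXY.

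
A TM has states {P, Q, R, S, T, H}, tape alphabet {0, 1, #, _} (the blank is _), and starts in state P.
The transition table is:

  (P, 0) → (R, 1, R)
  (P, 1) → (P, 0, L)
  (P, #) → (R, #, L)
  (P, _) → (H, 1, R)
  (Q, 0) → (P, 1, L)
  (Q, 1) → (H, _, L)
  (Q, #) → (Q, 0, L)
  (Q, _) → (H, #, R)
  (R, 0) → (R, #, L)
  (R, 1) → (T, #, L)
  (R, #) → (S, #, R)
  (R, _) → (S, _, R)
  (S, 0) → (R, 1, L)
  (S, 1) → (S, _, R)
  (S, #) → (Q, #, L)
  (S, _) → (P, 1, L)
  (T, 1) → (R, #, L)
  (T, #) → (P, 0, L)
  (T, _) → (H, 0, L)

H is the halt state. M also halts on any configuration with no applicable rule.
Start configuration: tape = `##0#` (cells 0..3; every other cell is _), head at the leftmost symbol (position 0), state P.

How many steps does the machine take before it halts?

4

state=P head=0 tape=_[#]#0#   (P,#)→(R,#,L)
state=R head=-1 tape=[_]##0#   (R,_)→(S,_,R)
state=S head=0 tape=_[#]#0#   (S,#)→(Q,#,L)
state=Q head=-1 tape=[_]##0#   (Q,_)→(H,#,R)
state=H head=0 tape=#[#]#0#
M halts after 4 transitions.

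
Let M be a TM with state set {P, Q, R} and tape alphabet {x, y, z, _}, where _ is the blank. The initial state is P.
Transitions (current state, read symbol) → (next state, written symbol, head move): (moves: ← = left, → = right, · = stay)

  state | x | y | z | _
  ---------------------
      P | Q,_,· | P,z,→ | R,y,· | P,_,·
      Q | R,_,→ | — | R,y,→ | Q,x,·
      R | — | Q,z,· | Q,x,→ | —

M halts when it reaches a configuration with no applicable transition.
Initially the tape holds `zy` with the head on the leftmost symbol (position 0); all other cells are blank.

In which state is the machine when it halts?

P | [z]y_   read z → write y, move ·, go to R
R | [y]y_   read y → write z, move ·, go to Q
Q | [z]y_   read z → write y, move →, go to R
R | y[y]_   read y → write z, move ·, go to Q
Q | y[z]_   read z → write y, move →, go to R
R | yy[_]
No transition is defined for (R, _); M halts in state R.

R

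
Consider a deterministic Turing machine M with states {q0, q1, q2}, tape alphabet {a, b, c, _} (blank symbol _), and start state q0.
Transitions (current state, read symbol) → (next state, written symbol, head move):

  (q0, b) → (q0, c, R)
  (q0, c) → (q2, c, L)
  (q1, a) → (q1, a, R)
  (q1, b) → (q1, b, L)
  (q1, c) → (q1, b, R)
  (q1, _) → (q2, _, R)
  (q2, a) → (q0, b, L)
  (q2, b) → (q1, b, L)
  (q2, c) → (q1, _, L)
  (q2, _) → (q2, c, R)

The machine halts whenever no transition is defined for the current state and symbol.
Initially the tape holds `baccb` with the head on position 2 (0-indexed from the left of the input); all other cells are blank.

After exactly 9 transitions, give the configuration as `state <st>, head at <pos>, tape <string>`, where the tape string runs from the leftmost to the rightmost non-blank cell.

state=q0 head=2 tape=ba[c]cb   (q0,c)→(q2,c,L)
state=q2 head=1 tape=b[a]ccb   (q2,a)→(q0,b,L)
state=q0 head=0 tape=[b]bccb   (q0,b)→(q0,c,R)
state=q0 head=1 tape=c[b]ccb   (q0,b)→(q0,c,R)
state=q0 head=2 tape=cc[c]cb   (q0,c)→(q2,c,L)
state=q2 head=1 tape=c[c]ccb   (q2,c)→(q1,_,L)
state=q1 head=0 tape=[c]_ccb   (q1,c)→(q1,b,R)
state=q1 head=1 tape=b[_]ccb   (q1,_)→(q2,_,R)
state=q2 head=2 tape=b_[c]cb   (q2,c)→(q1,_,L)
state=q1 head=1 tape=b[_]_cb
After 9 steps: state q1, head at 1, tape b__cb.

state q1, head at 1, tape b__cb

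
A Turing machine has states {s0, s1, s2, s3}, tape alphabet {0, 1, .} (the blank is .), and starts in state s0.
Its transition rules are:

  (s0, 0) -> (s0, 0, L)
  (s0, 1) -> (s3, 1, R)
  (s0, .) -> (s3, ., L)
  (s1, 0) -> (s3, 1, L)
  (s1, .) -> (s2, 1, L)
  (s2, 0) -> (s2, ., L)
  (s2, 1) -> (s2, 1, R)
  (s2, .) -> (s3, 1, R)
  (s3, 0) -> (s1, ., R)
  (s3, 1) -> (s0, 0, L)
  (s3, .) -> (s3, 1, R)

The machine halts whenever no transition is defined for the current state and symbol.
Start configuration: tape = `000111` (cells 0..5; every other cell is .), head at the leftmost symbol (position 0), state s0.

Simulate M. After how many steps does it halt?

15

s0 | ..[0]00111   read 0 → write 0, move L, go to s0
s0 | .[.]000111   read . → write ., move L, go to s3
s3 | [.].000111   read . → write 1, move R, go to s3
s3 | 1[.]000111   read . → write 1, move R, go to s3
s3 | 11[0]00111   read 0 → write ., move R, go to s1
s1 | 11.[0]0111   read 0 → write 1, move L, go to s3
s3 | 11[.]10111   read . → write 1, move R, go to s3
s3 | 111[1]0111   read 1 → write 0, move L, go to s0
s0 | 11[1]00111   read 1 → write 1, move R, go to s3
s3 | 111[0]0111   read 0 → write ., move R, go to s1
s1 | 111.[0]111   read 0 → write 1, move L, go to s3
s3 | 111[.]1111   read . → write 1, move R, go to s3
s3 | 1111[1]111   read 1 → write 0, move L, go to s0
s0 | 111[1]0111   read 1 → write 1, move R, go to s3
s3 | 1111[0]111   read 0 → write ., move R, go to s1
s1 | 1111.[1]11
M halts after 15 transitions.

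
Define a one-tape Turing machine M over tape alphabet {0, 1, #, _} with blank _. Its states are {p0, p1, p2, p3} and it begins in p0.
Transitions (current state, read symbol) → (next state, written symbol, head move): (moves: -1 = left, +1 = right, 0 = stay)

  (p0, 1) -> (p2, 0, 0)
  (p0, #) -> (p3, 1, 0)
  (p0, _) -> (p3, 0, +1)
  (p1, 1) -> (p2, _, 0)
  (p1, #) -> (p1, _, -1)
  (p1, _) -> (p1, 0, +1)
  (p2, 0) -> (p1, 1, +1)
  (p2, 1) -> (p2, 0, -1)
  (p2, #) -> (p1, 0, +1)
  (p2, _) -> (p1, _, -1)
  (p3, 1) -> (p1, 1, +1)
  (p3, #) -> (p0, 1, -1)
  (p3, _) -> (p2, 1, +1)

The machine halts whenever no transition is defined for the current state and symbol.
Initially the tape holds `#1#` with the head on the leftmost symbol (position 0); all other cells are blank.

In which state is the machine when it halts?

state=p0 head=0 tape=_[#]1#   (p0,#)→(p3,1,0)
state=p3 head=0 tape=_[1]1#   (p3,1)→(p1,1,+1)
state=p1 head=1 tape=_1[1]#   (p1,1)→(p2,_,0)
state=p2 head=1 tape=_1[_]#   (p2,_)→(p1,_,-1)
state=p1 head=0 tape=_[1]_#   (p1,1)→(p2,_,0)
state=p2 head=0 tape=_[_]_#   (p2,_)→(p1,_,-1)
state=p1 head=-1 tape=[_]__#   (p1,_)→(p1,0,+1)
state=p1 head=0 tape=0[_]_#   (p1,_)→(p1,0,+1)
state=p1 head=1 tape=00[_]#   (p1,_)→(p1,0,+1)
state=p1 head=2 tape=000[#]   (p1,#)→(p1,_,-1)
state=p1 head=1 tape=00[0]_
No transition is defined for (p1, 0); M halts in state p1.

p1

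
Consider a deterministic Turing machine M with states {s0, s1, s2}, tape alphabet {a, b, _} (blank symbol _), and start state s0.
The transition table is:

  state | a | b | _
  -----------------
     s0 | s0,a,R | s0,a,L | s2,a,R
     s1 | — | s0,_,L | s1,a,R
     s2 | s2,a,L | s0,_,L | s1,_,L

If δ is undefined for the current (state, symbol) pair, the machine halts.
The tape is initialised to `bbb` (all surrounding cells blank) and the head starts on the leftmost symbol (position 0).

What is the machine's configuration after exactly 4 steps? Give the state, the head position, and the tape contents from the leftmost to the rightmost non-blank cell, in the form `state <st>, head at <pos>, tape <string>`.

s0 | __[b]bb   read b → write a, move L, go to s0
s0 | _[_]abb   read _ → write a, move R, go to s2
s2 | _a[a]bb   read a → write a, move L, go to s2
s2 | _[a]abb   read a → write a, move L, go to s2
s2 | [_]aabb
After 4 steps: state s2, head at -2, tape aabb.

state s2, head at -2, tape aabb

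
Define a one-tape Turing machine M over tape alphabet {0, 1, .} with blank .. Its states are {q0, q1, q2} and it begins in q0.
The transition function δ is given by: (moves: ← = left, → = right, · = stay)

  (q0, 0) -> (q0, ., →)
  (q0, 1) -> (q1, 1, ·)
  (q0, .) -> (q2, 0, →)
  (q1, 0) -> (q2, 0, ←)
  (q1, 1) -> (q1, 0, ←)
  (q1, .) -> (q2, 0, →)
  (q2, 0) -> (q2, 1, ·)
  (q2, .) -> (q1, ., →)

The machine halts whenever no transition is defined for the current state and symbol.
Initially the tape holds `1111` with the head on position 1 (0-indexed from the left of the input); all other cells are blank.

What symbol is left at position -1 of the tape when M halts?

0

state=q0 head=1 tape=.1[1]11   (q0,1)→(q1,1,·)
state=q1 head=1 tape=.1[1]11   (q1,1)→(q1,0,←)
state=q1 head=0 tape=.[1]011   (q1,1)→(q1,0,←)
state=q1 head=-1 tape=[.]0011   (q1,.)→(q2,0,→)
state=q2 head=0 tape=0[0]011   (q2,0)→(q2,1,·)
state=q2 head=0 tape=0[1]011
Cell -1 holds 0 when M halts.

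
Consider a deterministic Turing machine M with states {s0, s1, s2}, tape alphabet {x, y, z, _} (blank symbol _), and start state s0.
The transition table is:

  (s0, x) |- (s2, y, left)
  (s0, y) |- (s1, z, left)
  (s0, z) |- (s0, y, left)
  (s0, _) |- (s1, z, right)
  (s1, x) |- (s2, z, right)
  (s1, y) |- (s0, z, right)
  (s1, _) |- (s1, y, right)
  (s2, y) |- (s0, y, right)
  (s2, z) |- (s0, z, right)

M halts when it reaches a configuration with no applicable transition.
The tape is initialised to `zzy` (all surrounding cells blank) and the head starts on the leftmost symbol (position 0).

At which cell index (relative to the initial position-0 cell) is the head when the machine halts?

state=s0 head=0 tape=__[z]zy   (s0,z)→(s0,y,left)
state=s0 head=-1 tape=_[_]yzy   (s0,_)→(s1,z,right)
state=s1 head=0 tape=_z[y]zy   (s1,y)→(s0,z,right)
state=s0 head=1 tape=_zz[z]y   (s0,z)→(s0,y,left)
state=s0 head=0 tape=_z[z]yy   (s0,z)→(s0,y,left)
state=s0 head=-1 tape=_[z]yyy   (s0,z)→(s0,y,left)
state=s0 head=-2 tape=[_]yyyy   (s0,_)→(s1,z,right)
state=s1 head=-1 tape=z[y]yyy   (s1,y)→(s0,z,right)
state=s0 head=0 tape=zz[y]yy   (s0,y)→(s1,z,left)
state=s1 head=-1 tape=z[z]zyy
At halt the head is at cell -1.

-1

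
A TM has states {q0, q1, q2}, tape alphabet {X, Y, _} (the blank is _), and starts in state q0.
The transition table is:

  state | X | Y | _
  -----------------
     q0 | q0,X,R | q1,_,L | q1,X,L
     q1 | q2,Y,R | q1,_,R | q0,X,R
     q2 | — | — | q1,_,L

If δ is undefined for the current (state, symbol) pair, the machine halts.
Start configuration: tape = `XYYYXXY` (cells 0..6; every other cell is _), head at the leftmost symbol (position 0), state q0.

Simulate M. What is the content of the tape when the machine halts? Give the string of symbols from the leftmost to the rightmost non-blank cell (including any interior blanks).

state=q0 head=0 tape=[X]YYYXXY_   (q0,X)→(q0,X,R)
state=q0 head=1 tape=X[Y]YYXXY_   (q0,Y)→(q1,_,L)
state=q1 head=0 tape=[X]_YYXXY_   (q1,X)→(q2,Y,R)
state=q2 head=1 tape=Y[_]YYXXY_   (q2,_)→(q1,_,L)
state=q1 head=0 tape=[Y]_YYXXY_   (q1,Y)→(q1,_,R)
state=q1 head=1 tape=_[_]YYXXY_   (q1,_)→(q0,X,R)
state=q0 head=2 tape=_X[Y]YXXY_   (q0,Y)→(q1,_,L)
state=q1 head=1 tape=_[X]_YXXY_   (q1,X)→(q2,Y,R)
state=q2 head=2 tape=_Y[_]YXXY_   (q2,_)→(q1,_,L)
state=q1 head=1 tape=_[Y]_YXXY_   (q1,Y)→(q1,_,R)
state=q1 head=2 tape=__[_]YXXY_   (q1,_)→(q0,X,R)
state=q0 head=3 tape=__X[Y]XXY_   (q0,Y)→(q1,_,L)
state=q1 head=2 tape=__[X]_XXY_   (q1,X)→(q2,Y,R)
state=q2 head=3 tape=__Y[_]XXY_   (q2,_)→(q1,_,L)
state=q1 head=2 tape=__[Y]_XXY_   (q1,Y)→(q1,_,R)
state=q1 head=3 tape=___[_]XXY_   (q1,_)→(q0,X,R)
state=q0 head=4 tape=___X[X]XY_   (q0,X)→(q0,X,R)
state=q0 head=5 tape=___XX[X]Y_   (q0,X)→(q0,X,R)
state=q0 head=6 tape=___XXX[Y]_   (q0,Y)→(q1,_,L)
state=q1 head=5 tape=___XX[X]__   (q1,X)→(q2,Y,R)
state=q2 head=6 tape=___XXY[_]_   (q2,_)→(q1,_,L)
state=q1 head=5 tape=___XX[Y]__   (q1,Y)→(q1,_,R)
state=q1 head=6 tape=___XX_[_]_   (q1,_)→(q0,X,R)
state=q0 head=7 tape=___XX_X[_]   (q0,_)→(q1,X,L)
state=q1 head=6 tape=___XX_[X]X   (q1,X)→(q2,Y,R)
state=q2 head=7 tape=___XX_Y[X]
The non-blank tape span at halt is XX_YX.

XX_YX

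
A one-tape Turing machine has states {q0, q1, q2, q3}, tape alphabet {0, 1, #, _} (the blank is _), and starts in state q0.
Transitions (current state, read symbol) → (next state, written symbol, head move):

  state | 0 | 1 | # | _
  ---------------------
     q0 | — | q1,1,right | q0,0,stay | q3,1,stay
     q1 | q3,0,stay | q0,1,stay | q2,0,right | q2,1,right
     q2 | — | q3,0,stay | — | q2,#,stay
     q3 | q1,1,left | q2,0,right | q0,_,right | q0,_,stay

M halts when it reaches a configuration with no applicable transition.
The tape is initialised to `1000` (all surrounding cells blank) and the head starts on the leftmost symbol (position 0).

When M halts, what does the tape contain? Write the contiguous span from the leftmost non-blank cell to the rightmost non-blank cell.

q0 | [1]000__   read 1 → write 1, move right, go to q1
q1 | 1[0]00__   read 0 → write 0, move stay, go to q3
q3 | 1[0]00__   read 0 → write 1, move left, go to q1
q1 | [1]100__   read 1 → write 1, move stay, go to q0
q0 | [1]100__   read 1 → write 1, move right, go to q1
q1 | 1[1]00__   read 1 → write 1, move stay, go to q0
q0 | 1[1]00__   read 1 → write 1, move right, go to q1
q1 | 11[0]0__   read 0 → write 0, move stay, go to q3
q3 | 11[0]0__   read 0 → write 1, move left, go to q1
q1 | 1[1]10__   read 1 → write 1, move stay, go to q0
q0 | 1[1]10__   read 1 → write 1, move right, go to q1
q1 | 11[1]0__   read 1 → write 1, move stay, go to q0
q0 | 11[1]0__   read 1 → write 1, move right, go to q1
q1 | 111[0]__   read 0 → write 0, move stay, go to q3
q3 | 111[0]__   read 0 → write 1, move left, go to q1
q1 | 11[1]1__   read 1 → write 1, move stay, go to q0
q0 | 11[1]1__   read 1 → write 1, move right, go to q1
q1 | 111[1]__   read 1 → write 1, move stay, go to q0
q0 | 111[1]__   read 1 → write 1, move right, go to q1
q1 | 1111[_]_   read _ → write 1, move right, go to q2
q2 | 11111[_]   read _ → write #, move stay, go to q2
q2 | 11111[#]
The non-blank tape span at halt is 11111#.

11111#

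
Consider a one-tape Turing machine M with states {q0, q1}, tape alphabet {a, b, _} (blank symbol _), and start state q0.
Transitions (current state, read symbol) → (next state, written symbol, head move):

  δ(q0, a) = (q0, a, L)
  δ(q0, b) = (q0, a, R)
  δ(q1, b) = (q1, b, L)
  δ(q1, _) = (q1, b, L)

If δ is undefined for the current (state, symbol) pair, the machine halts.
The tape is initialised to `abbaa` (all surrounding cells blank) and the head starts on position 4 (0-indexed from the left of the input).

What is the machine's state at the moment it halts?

q0

state=q0 head=4 tape=_abba[a]   (q0,a)→(q0,a,L)
state=q0 head=3 tape=_abb[a]a   (q0,a)→(q0,a,L)
state=q0 head=2 tape=_ab[b]aa   (q0,b)→(q0,a,R)
state=q0 head=3 tape=_aba[a]a   (q0,a)→(q0,a,L)
state=q0 head=2 tape=_ab[a]aa   (q0,a)→(q0,a,L)
state=q0 head=1 tape=_a[b]aaa   (q0,b)→(q0,a,R)
state=q0 head=2 tape=_aa[a]aa   (q0,a)→(q0,a,L)
state=q0 head=1 tape=_a[a]aaa   (q0,a)→(q0,a,L)
state=q0 head=0 tape=_[a]aaaa   (q0,a)→(q0,a,L)
state=q0 head=-1 tape=[_]aaaaa
No transition is defined for (q0, _); M halts in state q0.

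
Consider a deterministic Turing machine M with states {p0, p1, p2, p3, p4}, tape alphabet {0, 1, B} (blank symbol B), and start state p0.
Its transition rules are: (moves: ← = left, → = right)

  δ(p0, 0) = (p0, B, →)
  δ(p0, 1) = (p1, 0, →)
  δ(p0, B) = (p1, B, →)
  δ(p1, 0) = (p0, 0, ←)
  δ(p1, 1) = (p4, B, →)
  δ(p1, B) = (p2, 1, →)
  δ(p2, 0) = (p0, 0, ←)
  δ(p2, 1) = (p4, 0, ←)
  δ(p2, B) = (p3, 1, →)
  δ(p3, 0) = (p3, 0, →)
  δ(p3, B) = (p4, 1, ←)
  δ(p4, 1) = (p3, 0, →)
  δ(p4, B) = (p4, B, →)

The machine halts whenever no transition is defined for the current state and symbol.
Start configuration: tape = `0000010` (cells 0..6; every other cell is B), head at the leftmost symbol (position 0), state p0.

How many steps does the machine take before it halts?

14

state=p0 head=0 tape=[0]000010BBBB   (p0,0)→(p0,B,→)
state=p0 head=1 tape=B[0]00010BBBB   (p0,0)→(p0,B,→)
state=p0 head=2 tape=BB[0]0010BBBB   (p0,0)→(p0,B,→)
state=p0 head=3 tape=BBB[0]010BBBB   (p0,0)→(p0,B,→)
state=p0 head=4 tape=BBBB[0]10BBBB   (p0,0)→(p0,B,→)
state=p0 head=5 tape=BBBBB[1]0BBBB   (p0,1)→(p1,0,→)
state=p1 head=6 tape=BBBBB0[0]BBBB   (p1,0)→(p0,0,←)
state=p0 head=5 tape=BBBBB[0]0BBBB   (p0,0)→(p0,B,→)
state=p0 head=6 tape=BBBBBB[0]BBBB   (p0,0)→(p0,B,→)
state=p0 head=7 tape=BBBBBBB[B]BBB   (p0,B)→(p1,B,→)
state=p1 head=8 tape=BBBBBBBB[B]BB   (p1,B)→(p2,1,→)
state=p2 head=9 tape=BBBBBBBB1[B]B   (p2,B)→(p3,1,→)
state=p3 head=10 tape=BBBBBBBB11[B]   (p3,B)→(p4,1,←)
state=p4 head=9 tape=BBBBBBBB1[1]1   (p4,1)→(p3,0,→)
state=p3 head=10 tape=BBBBBBBB10[1]
M halts after 14 transitions.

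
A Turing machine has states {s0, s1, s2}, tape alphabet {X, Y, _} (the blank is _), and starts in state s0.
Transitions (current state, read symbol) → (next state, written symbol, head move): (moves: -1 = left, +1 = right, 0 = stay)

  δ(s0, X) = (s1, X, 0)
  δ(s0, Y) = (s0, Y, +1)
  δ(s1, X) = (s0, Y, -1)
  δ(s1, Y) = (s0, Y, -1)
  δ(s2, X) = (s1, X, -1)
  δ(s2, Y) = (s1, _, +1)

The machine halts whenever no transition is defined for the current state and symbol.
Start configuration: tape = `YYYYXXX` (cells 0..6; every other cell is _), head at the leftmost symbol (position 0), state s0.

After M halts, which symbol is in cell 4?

Y

s0 | [Y]YYYXXX_   read Y → write Y, move +1, go to s0
s0 | Y[Y]YYXXX_   read Y → write Y, move +1, go to s0
s0 | YY[Y]YXXX_   read Y → write Y, move +1, go to s0
s0 | YYY[Y]XXX_   read Y → write Y, move +1, go to s0
s0 | YYYY[X]XX_   read X → write X, move 0, go to s1
s1 | YYYY[X]XX_   read X → write Y, move -1, go to s0
s0 | YYY[Y]YXX_   read Y → write Y, move +1, go to s0
s0 | YYYY[Y]XX_   read Y → write Y, move +1, go to s0
s0 | YYYYY[X]X_   read X → write X, move 0, go to s1
s1 | YYYYY[X]X_   read X → write Y, move -1, go to s0
s0 | YYYY[Y]YX_   read Y → write Y, move +1, go to s0
s0 | YYYYY[Y]X_   read Y → write Y, move +1, go to s0
s0 | YYYYYY[X]_   read X → write X, move 0, go to s1
s1 | YYYYYY[X]_   read X → write Y, move -1, go to s0
s0 | YYYYY[Y]Y_   read Y → write Y, move +1, go to s0
s0 | YYYYYY[Y]_   read Y → write Y, move +1, go to s0
s0 | YYYYYYY[_]
Cell 4 holds Y when M halts.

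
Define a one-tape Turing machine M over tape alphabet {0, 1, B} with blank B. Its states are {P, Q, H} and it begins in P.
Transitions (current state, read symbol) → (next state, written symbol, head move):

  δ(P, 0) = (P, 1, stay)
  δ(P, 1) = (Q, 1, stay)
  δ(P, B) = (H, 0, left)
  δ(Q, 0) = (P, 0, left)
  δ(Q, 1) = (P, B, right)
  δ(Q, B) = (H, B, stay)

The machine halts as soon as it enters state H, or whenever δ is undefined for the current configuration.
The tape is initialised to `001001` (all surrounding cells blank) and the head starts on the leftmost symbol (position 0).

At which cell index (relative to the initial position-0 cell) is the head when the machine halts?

state=P head=0 tape=[0]01001B   (P,0)→(P,1,stay)
state=P head=0 tape=[1]01001B   (P,1)→(Q,1,stay)
state=Q head=0 tape=[1]01001B   (Q,1)→(P,B,right)
state=P head=1 tape=B[0]1001B   (P,0)→(P,1,stay)
state=P head=1 tape=B[1]1001B   (P,1)→(Q,1,stay)
state=Q head=1 tape=B[1]1001B   (Q,1)→(P,B,right)
state=P head=2 tape=BB[1]001B   (P,1)→(Q,1,stay)
state=Q head=2 tape=BB[1]001B   (Q,1)→(P,B,right)
state=P head=3 tape=BBB[0]01B   (P,0)→(P,1,stay)
state=P head=3 tape=BBB[1]01B   (P,1)→(Q,1,stay)
state=Q head=3 tape=BBB[1]01B   (Q,1)→(P,B,right)
state=P head=4 tape=BBBB[0]1B   (P,0)→(P,1,stay)
state=P head=4 tape=BBBB[1]1B   (P,1)→(Q,1,stay)
state=Q head=4 tape=BBBB[1]1B   (Q,1)→(P,B,right)
state=P head=5 tape=BBBBB[1]B   (P,1)→(Q,1,stay)
state=Q head=5 tape=BBBBB[1]B   (Q,1)→(P,B,right)
state=P head=6 tape=BBBBBB[B]   (P,B)→(H,0,left)
state=H head=5 tape=BBBBB[B]0
At halt the head is at cell 5.

5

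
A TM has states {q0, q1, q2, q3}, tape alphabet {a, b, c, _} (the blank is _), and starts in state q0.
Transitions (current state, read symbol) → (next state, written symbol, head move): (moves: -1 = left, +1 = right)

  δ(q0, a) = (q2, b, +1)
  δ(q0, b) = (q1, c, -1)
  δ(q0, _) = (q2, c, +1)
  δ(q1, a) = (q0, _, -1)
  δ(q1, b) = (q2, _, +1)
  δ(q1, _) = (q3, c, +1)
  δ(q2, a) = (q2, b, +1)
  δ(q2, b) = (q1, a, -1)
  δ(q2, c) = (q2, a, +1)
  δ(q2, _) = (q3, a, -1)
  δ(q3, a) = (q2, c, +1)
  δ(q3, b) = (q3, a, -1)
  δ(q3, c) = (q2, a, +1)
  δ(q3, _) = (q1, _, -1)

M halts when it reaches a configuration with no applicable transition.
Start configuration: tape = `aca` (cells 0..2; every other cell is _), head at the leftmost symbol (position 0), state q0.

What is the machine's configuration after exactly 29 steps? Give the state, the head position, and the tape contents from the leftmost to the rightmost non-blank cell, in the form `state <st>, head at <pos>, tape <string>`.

state q3, head at 1, tape bcaaaaa

q0 | [a]ca____   read a → write b, move +1, go to q2
q2 | b[c]a____   read c → write a, move +1, go to q2
q2 | ba[a]____   read a → write b, move +1, go to q2
q2 | bab[_]___   read _ → write a, move -1, go to q3
q3 | ba[b]a___   read b → write a, move -1, go to q3
q3 | b[a]aa___   read a → write c, move +1, go to q2
q2 | bc[a]a___   read a → write b, move +1, go to q2
q2 | bcb[a]___   read a → write b, move +1, go to q2
q2 | bcbb[_]__   read _ → write a, move -1, go to q3
q3 | bcb[b]a__   read b → write a, move -1, go to q3
q3 | bc[b]aa__   read b → write a, move -1, go to q3
q3 | b[c]aaa__   read c → write a, move +1, go to q2
q2 | ba[a]aa__   read a → write b, move +1, go to q2
q2 | bab[a]a__   read a → write b, move +1, go to q2
q2 | babb[a]__   read a → write b, move +1, go to q2
q2 | babbb[_]_   read _ → write a, move -1, go to q3
q3 | babb[b]a_   read b → write a, move -1, go to q3
q3 | bab[b]aa_   read b → write a, move -1, go to q3
q3 | ba[b]aaa_   read b → write a, move -1, go to q3
q3 | b[a]aaaa_   read a → write c, move +1, go to q2
q2 | bc[a]aaa_   read a → write b, move +1, go to q2
q2 | bcb[a]aa_   read a → write b, move +1, go to q2
q2 | bcbb[a]a_   read a → write b, move +1, go to q2
q2 | bcbbb[a]_   read a → write b, move +1, go to q2
q2 | bcbbbb[_]   read _ → write a, move -1, go to q3
q3 | bcbbb[b]a   read b → write a, move -1, go to q3
q3 | bcbb[b]aa   read b → write a, move -1, go to q3
q3 | bcb[b]aaa   read b → write a, move -1, go to q3
q3 | bc[b]aaaa   read b → write a, move -1, go to q3
q3 | b[c]aaaaa
After 29 steps: state q3, head at 1, tape bcaaaaa.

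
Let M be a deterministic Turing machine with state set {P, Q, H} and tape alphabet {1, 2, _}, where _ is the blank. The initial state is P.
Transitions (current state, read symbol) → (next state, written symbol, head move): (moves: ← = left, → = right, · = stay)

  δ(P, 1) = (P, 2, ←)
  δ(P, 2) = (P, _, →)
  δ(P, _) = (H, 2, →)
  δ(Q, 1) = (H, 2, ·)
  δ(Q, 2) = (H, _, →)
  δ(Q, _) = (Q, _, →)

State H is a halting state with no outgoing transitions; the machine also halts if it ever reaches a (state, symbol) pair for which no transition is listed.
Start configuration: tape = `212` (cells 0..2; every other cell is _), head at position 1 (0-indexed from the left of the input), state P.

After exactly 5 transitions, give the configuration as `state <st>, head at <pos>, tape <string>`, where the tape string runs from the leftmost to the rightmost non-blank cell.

P | 2[1]2__   read 1 → write 2, move ←, go to P
P | [2]22__   read 2 → write _, move →, go to P
P | _[2]2__   read 2 → write _, move →, go to P
P | __[2]__   read 2 → write _, move →, go to P
P | ___[_]_   read _ → write 2, move →, go to H
H | ___2[_]
After 5 steps: state H, head at 4, tape 2.

state H, head at 4, tape 2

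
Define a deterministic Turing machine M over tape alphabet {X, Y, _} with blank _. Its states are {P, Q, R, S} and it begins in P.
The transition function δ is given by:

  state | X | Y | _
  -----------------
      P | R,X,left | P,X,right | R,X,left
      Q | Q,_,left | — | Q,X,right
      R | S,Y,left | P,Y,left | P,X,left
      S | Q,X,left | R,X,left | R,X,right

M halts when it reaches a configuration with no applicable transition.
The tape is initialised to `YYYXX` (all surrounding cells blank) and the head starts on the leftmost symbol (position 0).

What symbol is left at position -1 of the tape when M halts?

state=P head=0 tape=__[Y]YYXX   (P,Y)→(P,X,right)
state=P head=1 tape=__X[Y]YXX   (P,Y)→(P,X,right)
state=P head=2 tape=__XX[Y]XX   (P,Y)→(P,X,right)
state=P head=3 tape=__XXX[X]X   (P,X)→(R,X,left)
state=R head=2 tape=__XX[X]XX   (R,X)→(S,Y,left)
state=S head=1 tape=__X[X]YXX   (S,X)→(Q,X,left)
state=Q head=0 tape=__[X]XYXX   (Q,X)→(Q,_,left)
state=Q head=-1 tape=_[_]_XYXX   (Q,_)→(Q,X,right)
state=Q head=0 tape=_X[_]XYXX   (Q,_)→(Q,X,right)
state=Q head=1 tape=_XX[X]YXX   (Q,X)→(Q,_,left)
state=Q head=0 tape=_X[X]_YXX   (Q,X)→(Q,_,left)
state=Q head=-1 tape=_[X]__YXX   (Q,X)→(Q,_,left)
state=Q head=-2 tape=[_]___YXX   (Q,_)→(Q,X,right)
state=Q head=-1 tape=X[_]__YXX   (Q,_)→(Q,X,right)
state=Q head=0 tape=XX[_]_YXX   (Q,_)→(Q,X,right)
state=Q head=1 tape=XXX[_]YXX   (Q,_)→(Q,X,right)
state=Q head=2 tape=XXXX[Y]XX
Cell -1 holds X when M halts.

X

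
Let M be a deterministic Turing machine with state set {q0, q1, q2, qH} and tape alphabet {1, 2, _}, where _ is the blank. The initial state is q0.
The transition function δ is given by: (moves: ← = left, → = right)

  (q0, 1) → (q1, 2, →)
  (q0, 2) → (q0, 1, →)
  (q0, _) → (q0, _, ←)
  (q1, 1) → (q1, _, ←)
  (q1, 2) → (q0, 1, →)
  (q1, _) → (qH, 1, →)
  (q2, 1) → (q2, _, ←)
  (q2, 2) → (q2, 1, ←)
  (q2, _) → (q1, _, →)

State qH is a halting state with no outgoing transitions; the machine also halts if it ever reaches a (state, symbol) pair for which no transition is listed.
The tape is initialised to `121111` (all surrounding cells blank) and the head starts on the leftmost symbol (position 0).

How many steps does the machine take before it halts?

q0 | [1]21111   read 1 → write 2, move →, go to q1
q1 | 2[2]1111   read 2 → write 1, move →, go to q0
q0 | 21[1]111   read 1 → write 2, move →, go to q1
q1 | 212[1]11   read 1 → write _, move ←, go to q1
q1 | 21[2]_11   read 2 → write 1, move →, go to q0
q0 | 211[_]11   read _ → write _, move ←, go to q0
q0 | 21[1]_11   read 1 → write 2, move →, go to q1
q1 | 212[_]11   read _ → write 1, move →, go to qH
qH | 2121[1]1
M halts after 8 transitions.

8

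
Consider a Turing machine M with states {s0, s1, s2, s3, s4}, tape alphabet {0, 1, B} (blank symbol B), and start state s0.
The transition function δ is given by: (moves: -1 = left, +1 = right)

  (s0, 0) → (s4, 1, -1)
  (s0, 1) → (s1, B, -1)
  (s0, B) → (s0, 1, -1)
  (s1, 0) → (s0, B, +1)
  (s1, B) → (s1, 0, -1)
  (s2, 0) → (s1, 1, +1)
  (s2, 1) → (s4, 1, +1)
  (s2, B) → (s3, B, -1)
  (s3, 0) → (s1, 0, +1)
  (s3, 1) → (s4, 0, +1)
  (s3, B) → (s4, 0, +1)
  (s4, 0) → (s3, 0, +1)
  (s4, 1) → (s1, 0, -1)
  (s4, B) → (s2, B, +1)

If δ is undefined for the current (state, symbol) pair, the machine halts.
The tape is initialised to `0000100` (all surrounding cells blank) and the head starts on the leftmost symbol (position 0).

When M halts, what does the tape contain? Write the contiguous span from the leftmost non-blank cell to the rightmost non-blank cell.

s0 | B[0]000100B   read 0 → write 1, move -1, go to s4
s4 | [B]1000100B   read B → write B, move +1, go to s2
s2 | B[1]000100B   read 1 → write 1, move +1, go to s4
s4 | B1[0]00100B   read 0 → write 0, move +1, go to s3
s3 | B10[0]0100B   read 0 → write 0, move +1, go to s1
s1 | B100[0]100B   read 0 → write B, move +1, go to s0
s0 | B100B[1]00B   read 1 → write B, move -1, go to s1
s1 | B100[B]B00B   read B → write 0, move -1, go to s1
s1 | B10[0]0B00B   read 0 → write B, move +1, go to s0
s0 | B10B[0]B00B   read 0 → write 1, move -1, go to s4
s4 | B10[B]1B00B   read B → write B, move +1, go to s2
s2 | B10B[1]B00B   read 1 → write 1, move +1, go to s4
s4 | B10B1[B]00B   read B → write B, move +1, go to s2
s2 | B10B1B[0]0B   read 0 → write 1, move +1, go to s1
s1 | B10B1B1[0]B   read 0 → write B, move +1, go to s0
s0 | B10B1B1B[B]   read B → write 1, move -1, go to s0
s0 | B10B1B1[B]1   read B → write 1, move -1, go to s0
s0 | B10B1B[1]11   read 1 → write B, move -1, go to s1
s1 | B10B1[B]B11   read B → write 0, move -1, go to s1
s1 | B10B[1]0B11
The non-blank tape span at halt is 10B10B11.

10B10B11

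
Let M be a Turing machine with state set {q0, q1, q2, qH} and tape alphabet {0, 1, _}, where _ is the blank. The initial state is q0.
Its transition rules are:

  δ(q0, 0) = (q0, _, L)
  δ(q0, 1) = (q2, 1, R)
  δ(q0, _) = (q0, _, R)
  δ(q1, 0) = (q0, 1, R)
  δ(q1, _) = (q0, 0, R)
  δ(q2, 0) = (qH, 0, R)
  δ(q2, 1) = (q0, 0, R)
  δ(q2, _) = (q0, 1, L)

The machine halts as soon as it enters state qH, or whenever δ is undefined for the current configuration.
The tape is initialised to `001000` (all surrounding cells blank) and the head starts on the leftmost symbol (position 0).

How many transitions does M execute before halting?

8

q0 | _[0]01000   read 0 → write _, move L, go to q0
q0 | [_]_01000   read _ → write _, move R, go to q0
q0 | _[_]01000   read _ → write _, move R, go to q0
q0 | __[0]1000   read 0 → write _, move L, go to q0
q0 | _[_]_1000   read _ → write _, move R, go to q0
q0 | __[_]1000   read _ → write _, move R, go to q0
q0 | ___[1]000   read 1 → write 1, move R, go to q2
q2 | ___1[0]00   read 0 → write 0, move R, go to qH
qH | ___10[0]0
M halts after 8 transitions.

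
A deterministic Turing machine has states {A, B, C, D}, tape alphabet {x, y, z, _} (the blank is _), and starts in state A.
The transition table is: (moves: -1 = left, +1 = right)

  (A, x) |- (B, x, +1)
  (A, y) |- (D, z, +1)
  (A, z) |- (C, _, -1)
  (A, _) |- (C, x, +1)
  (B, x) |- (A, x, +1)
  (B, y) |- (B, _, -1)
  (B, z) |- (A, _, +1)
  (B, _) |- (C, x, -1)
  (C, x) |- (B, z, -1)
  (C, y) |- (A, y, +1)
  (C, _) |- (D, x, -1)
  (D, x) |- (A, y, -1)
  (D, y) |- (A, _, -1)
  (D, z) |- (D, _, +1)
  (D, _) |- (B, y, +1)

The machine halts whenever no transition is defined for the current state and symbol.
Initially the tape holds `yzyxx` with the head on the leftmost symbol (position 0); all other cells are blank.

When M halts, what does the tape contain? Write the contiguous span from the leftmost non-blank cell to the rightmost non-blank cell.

A | __[y]zyxx_   read y → write z, move +1, go to D
D | __z[z]yxx_   read z → write _, move +1, go to D
D | __z_[y]xx_   read y → write _, move -1, go to A
A | __z[_]_xx_   read _ → write x, move +1, go to C
C | __zx[_]xx_   read _ → write x, move -1, go to D
D | __z[x]xxx_   read x → write y, move -1, go to A
A | __[z]yxxx_   read z → write _, move -1, go to C
C | _[_]_yxxx_   read _ → write x, move -1, go to D
D | [_]x_yxxx_   read _ → write y, move +1, go to B
B | y[x]_yxxx_   read x → write x, move +1, go to A
A | yx[_]yxxx_   read _ → write x, move +1, go to C
C | yxx[y]xxx_   read y → write y, move +1, go to A
A | yxxy[x]xx_   read x → write x, move +1, go to B
B | yxxyx[x]x_   read x → write x, move +1, go to A
A | yxxyxx[x]_   read x → write x, move +1, go to B
B | yxxyxxx[_]   read _ → write x, move -1, go to C
C | yxxyxx[x]x   read x → write z, move -1, go to B
B | yxxyx[x]zx   read x → write x, move +1, go to A
A | yxxyxx[z]x   read z → write _, move -1, go to C
C | yxxyx[x]_x   read x → write z, move -1, go to B
B | yxxy[x]z_x   read x → write x, move +1, go to A
A | yxxyx[z]_x   read z → write _, move -1, go to C
C | yxxy[x]__x   read x → write z, move -1, go to B
B | yxx[y]z__x   read y → write _, move -1, go to B
B | yx[x]_z__x   read x → write x, move +1, go to A
A | yxx[_]z__x   read _ → write x, move +1, go to C
C | yxxx[z]__x
The non-blank tape span at halt is yxxxz__x.

yxxxz__x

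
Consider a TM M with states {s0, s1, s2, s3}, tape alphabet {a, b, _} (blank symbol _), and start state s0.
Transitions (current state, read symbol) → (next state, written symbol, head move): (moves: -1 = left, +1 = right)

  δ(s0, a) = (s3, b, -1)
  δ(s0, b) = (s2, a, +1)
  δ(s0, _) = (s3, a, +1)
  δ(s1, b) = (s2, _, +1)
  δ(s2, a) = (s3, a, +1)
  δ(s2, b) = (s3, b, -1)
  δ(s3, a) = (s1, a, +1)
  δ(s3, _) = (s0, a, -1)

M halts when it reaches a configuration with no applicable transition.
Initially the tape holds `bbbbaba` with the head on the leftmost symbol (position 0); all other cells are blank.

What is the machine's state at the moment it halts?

s0 | __[b]bbbaba   read b → write a, move +1, go to s2
s2 | __a[b]bbaba   read b → write b, move -1, go to s3
s3 | __[a]bbbaba   read a → write a, move +1, go to s1
s1 | __a[b]bbaba   read b → write _, move +1, go to s2
s2 | __a_[b]baba   read b → write b, move -1, go to s3
s3 | __a[_]bbaba   read _ → write a, move -1, go to s0
s0 | __[a]abbaba   read a → write b, move -1, go to s3
s3 | _[_]babbaba   read _ → write a, move -1, go to s0
s0 | [_]ababbaba   read _ → write a, move +1, go to s3
s3 | a[a]babbaba   read a → write a, move +1, go to s1
s1 | aa[b]abbaba   read b → write _, move +1, go to s2
s2 | aa_[a]bbaba   read a → write a, move +1, go to s3
s3 | aa_a[b]baba
No transition is defined for (s3, b); M halts in state s3.

s3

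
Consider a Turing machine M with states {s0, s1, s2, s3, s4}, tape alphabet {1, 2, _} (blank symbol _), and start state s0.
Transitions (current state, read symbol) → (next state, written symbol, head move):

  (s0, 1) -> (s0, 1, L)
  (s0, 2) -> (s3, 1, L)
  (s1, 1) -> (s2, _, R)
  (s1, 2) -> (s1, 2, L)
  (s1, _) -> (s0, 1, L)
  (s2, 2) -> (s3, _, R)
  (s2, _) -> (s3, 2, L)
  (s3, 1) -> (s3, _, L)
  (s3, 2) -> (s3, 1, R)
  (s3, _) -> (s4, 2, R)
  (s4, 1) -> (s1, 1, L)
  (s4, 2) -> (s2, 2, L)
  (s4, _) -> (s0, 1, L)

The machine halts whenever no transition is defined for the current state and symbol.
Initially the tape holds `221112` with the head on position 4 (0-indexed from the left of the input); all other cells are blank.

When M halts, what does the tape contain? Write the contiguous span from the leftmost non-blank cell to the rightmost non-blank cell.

1211_1112

state=s0 head=4 tape=____2211[1]2   (s0,1)→(s0,1,L)
state=s0 head=3 tape=____221[1]12   (s0,1)→(s0,1,L)
state=s0 head=2 tape=____22[1]112   (s0,1)→(s0,1,L)
state=s0 head=1 tape=____2[2]1112   (s0,2)→(s3,1,L)
state=s3 head=0 tape=____[2]11112   (s3,2)→(s3,1,R)
state=s3 head=1 tape=____1[1]1112   (s3,1)→(s3,_,L)
state=s3 head=0 tape=____[1]_1112   (s3,1)→(s3,_,L)
state=s3 head=-1 tape=___[_]__1112   (s3,_)→(s4,2,R)
state=s4 head=0 tape=___2[_]_1112   (s4,_)→(s0,1,L)
state=s0 head=-1 tape=___[2]1_1112   (s0,2)→(s3,1,L)
state=s3 head=-2 tape=__[_]11_1112   (s3,_)→(s4,2,R)
state=s4 head=-1 tape=__2[1]1_1112   (s4,1)→(s1,1,L)
state=s1 head=-2 tape=__[2]11_1112   (s1,2)→(s1,2,L)
state=s1 head=-3 tape=_[_]211_1112   (s1,_)→(s0,1,L)
state=s0 head=-4 tape=[_]1211_1112
The non-blank tape span at halt is 1211_1112.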